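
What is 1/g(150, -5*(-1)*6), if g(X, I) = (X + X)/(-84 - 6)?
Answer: -3/10 ≈ -0.30000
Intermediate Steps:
g(X, I) = -X/45 (g(X, I) = (2*X)/(-90) = (2*X)*(-1/90) = -X/45)
1/g(150, -5*(-1)*6) = 1/(-1/45*150) = 1/(-10/3) = -3/10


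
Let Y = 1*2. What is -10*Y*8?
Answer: -160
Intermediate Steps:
Y = 2
-10*Y*8 = -10*2*8 = -20*8 = -160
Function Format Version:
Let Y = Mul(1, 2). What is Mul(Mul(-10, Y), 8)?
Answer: -160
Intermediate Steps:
Y = 2
Mul(Mul(-10, Y), 8) = Mul(Mul(-10, 2), 8) = Mul(-20, 8) = -160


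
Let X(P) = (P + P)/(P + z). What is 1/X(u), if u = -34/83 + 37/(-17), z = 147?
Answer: -101884/3649 ≈ -27.921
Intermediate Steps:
u = -3649/1411 (u = -34*1/83 + 37*(-1/17) = -34/83 - 37/17 = -3649/1411 ≈ -2.5861)
X(P) = 2*P/(147 + P) (X(P) = (P + P)/(P + 147) = (2*P)/(147 + P) = 2*P/(147 + P))
1/X(u) = 1/(2*(-3649/1411)/(147 - 3649/1411)) = 1/(2*(-3649/1411)/(203768/1411)) = 1/(2*(-3649/1411)*(1411/203768)) = 1/(-3649/101884) = -101884/3649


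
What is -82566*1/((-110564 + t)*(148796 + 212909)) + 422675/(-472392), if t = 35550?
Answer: -5734187966679689/6408691629338520 ≈ -0.89475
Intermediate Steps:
-82566*1/((-110564 + t)*(148796 + 212909)) + 422675/(-472392) = -82566*1/((-110564 + 35550)*(148796 + 212909)) + 422675/(-472392) = -82566/((-75014*361705)) + 422675*(-1/472392) = -82566/(-27132938870) - 422675/472392 = -82566*(-1/27132938870) - 422675/472392 = 41283/13566469435 - 422675/472392 = -5734187966679689/6408691629338520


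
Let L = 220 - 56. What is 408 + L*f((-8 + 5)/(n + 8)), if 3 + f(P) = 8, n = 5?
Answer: 1228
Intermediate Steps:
f(P) = 5 (f(P) = -3 + 8 = 5)
L = 164
408 + L*f((-8 + 5)/(n + 8)) = 408 + 164*5 = 408 + 820 = 1228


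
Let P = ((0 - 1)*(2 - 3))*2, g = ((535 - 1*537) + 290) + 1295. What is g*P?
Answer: 3166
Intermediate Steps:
g = 1583 (g = ((535 - 537) + 290) + 1295 = (-2 + 290) + 1295 = 288 + 1295 = 1583)
P = 2 (P = -1*(-1)*2 = 1*2 = 2)
g*P = 1583*2 = 3166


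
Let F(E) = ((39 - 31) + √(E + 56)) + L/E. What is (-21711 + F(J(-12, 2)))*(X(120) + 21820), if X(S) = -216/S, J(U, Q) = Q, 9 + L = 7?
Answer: -2367711064/5 + 109091*√58/5 ≈ -4.7338e+8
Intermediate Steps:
L = -2 (L = -9 + 7 = -2)
F(E) = 8 + √(56 + E) - 2/E (F(E) = ((39 - 31) + √(E + 56)) - 2/E = (8 + √(56 + E)) - 2/E = 8 + √(56 + E) - 2/E)
(-21711 + F(J(-12, 2)))*(X(120) + 21820) = (-21711 + (8 + √(56 + 2) - 2/2))*(-216/120 + 21820) = (-21711 + (8 + √58 - 2*½))*(-216*1/120 + 21820) = (-21711 + (8 + √58 - 1))*(-9/5 + 21820) = (-21711 + (7 + √58))*(109091/5) = (-21704 + √58)*(109091/5) = -2367711064/5 + 109091*√58/5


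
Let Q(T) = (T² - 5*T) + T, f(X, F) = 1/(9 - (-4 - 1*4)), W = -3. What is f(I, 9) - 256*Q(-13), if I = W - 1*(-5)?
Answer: -961791/17 ≈ -56576.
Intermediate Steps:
I = 2 (I = -3 - 1*(-5) = -3 + 5 = 2)
f(X, F) = 1/17 (f(X, F) = 1/(9 - (-4 - 4)) = 1/(9 - 1*(-8)) = 1/(9 + 8) = 1/17)
Q(T) = T² - 4*T
f(I, 9) - 256*Q(-13) = 1/17 - (-3328)*(-4 - 13) = 1/17 - (-3328)*(-17) = 1/17 - 256*221 = 1/17 - 56576 = -961791/17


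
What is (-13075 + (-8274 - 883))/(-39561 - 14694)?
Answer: 22232/54255 ≈ 0.40977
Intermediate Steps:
(-13075 + (-8274 - 883))/(-39561 - 14694) = (-13075 - 9157)/(-54255) = -22232*(-1/54255) = 22232/54255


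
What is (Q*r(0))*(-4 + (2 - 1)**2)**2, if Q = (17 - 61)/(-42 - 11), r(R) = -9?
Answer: -3564/53 ≈ -67.245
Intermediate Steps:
Q = 44/53 (Q = -44/(-53) = -44*(-1/53) = 44/53 ≈ 0.83019)
(Q*r(0))*(-4 + (2 - 1)**2)**2 = ((44/53)*(-9))*(-4 + (2 - 1)**2)**2 = -396*(-4 + 1**2)**2/53 = -396*(-4 + 1)**2/53 = -396/53*(-3)**2 = -396/53*9 = -3564/53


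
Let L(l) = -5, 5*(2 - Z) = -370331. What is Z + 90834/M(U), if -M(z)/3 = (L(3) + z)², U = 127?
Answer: 2756002027/37210 ≈ 74066.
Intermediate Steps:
Z = 370341/5 (Z = 2 - ⅕*(-370331) = 2 + 370331/5 = 370341/5 ≈ 74068.)
M(z) = -3*(-5 + z)²
Z + 90834/M(U) = 370341/5 + 90834/((-3*(-5 + 127)²)) = 370341/5 + 90834/((-3*122²)) = 370341/5 + 90834/((-3*14884)) = 370341/5 + 90834/(-44652) = 370341/5 + 90834*(-1/44652) = 370341/5 - 15139/7442 = 2756002027/37210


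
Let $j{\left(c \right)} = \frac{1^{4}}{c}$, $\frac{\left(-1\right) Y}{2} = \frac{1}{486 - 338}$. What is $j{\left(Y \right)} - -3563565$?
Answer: $3563491$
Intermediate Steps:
$Y = - \frac{1}{74}$ ($Y = - \frac{2}{486 - 338} = - \frac{2}{148} = \left(-2\right) \frac{1}{148} = - \frac{1}{74} \approx -0.013514$)
$j{\left(c \right)} = \frac{1}{c}$ ($j{\left(c \right)} = 1 \frac{1}{c} = \frac{1}{c}$)
$j{\left(Y \right)} - -3563565 = \frac{1}{- \frac{1}{74}} - -3563565 = -74 + 3563565 = 3563491$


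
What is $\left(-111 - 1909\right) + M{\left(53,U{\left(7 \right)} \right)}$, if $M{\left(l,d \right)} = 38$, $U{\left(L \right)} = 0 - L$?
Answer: $-1982$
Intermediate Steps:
$U{\left(L \right)} = - L$
$\left(-111 - 1909\right) + M{\left(53,U{\left(7 \right)} \right)} = \left(-111 - 1909\right) + 38 = -2020 + 38 = -1982$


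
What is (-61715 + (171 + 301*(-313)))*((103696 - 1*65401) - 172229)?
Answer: 20861158038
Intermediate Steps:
(-61715 + (171 + 301*(-313)))*((103696 - 1*65401) - 172229) = (-61715 + (171 - 94213))*((103696 - 65401) - 172229) = (-61715 - 94042)*(38295 - 172229) = -155757*(-133934) = 20861158038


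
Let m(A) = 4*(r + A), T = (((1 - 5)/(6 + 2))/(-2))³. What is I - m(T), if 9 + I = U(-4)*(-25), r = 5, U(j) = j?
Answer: 1135/16 ≈ 70.938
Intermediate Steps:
I = 91 (I = -9 - 4*(-25) = -9 + 100 = 91)
T = 1/64 (T = (-4/8*(-½))³ = (-4*⅛*(-½))³ = (-½*(-½))³ = (¼)³ = 1/64 ≈ 0.015625)
m(A) = 20 + 4*A (m(A) = 4*(5 + A) = 20 + 4*A)
I - m(T) = 91 - (20 + 4*(1/64)) = 91 - (20 + 1/16) = 91 - 1*321/16 = 91 - 321/16 = 1135/16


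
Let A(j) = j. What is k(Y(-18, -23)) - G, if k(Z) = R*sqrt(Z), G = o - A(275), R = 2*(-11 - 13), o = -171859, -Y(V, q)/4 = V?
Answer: 172134 - 288*sqrt(2) ≈ 1.7173e+5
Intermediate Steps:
Y(V, q) = -4*V
R = -48 (R = 2*(-24) = -48)
G = -172134 (G = -171859 - 1*275 = -171859 - 275 = -172134)
k(Z) = -48*sqrt(Z)
k(Y(-18, -23)) - G = -48*6*sqrt(2) - 1*(-172134) = -288*sqrt(2) + 172134 = 172134 - 288*sqrt(2)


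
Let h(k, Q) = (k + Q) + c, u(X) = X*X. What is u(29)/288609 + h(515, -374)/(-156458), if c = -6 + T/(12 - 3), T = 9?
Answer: 46165177/22577593461 ≈ 0.0020447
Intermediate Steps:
u(X) = X²
c = -5 (c = -6 + 9/(12 - 3) = -6 + 9/9 = -6 + 9*(⅑) = -6 + 1 = -5)
h(k, Q) = -5 + Q + k (h(k, Q) = (k + Q) - 5 = (Q + k) - 5 = -5 + Q + k)
u(29)/288609 + h(515, -374)/(-156458) = 29²/288609 + (-5 - 374 + 515)/(-156458) = 841*(1/288609) + 136*(-1/156458) = 841/288609 - 68/78229 = 46165177/22577593461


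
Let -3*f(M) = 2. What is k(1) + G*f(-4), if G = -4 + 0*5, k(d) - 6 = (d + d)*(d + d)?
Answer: 38/3 ≈ 12.667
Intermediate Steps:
k(d) = 6 + 4*d² (k(d) = 6 + (d + d)*(d + d) = 6 + (2*d)*(2*d) = 6 + 4*d²)
f(M) = -⅔ (f(M) = -⅓*2 = -⅔)
G = -4 (G = -4 + 0 = -4)
k(1) + G*f(-4) = (6 + 4*1²) - 4*(-⅔) = (6 + 4*1) + 8/3 = (6 + 4) + 8/3 = 10 + 8/3 = 38/3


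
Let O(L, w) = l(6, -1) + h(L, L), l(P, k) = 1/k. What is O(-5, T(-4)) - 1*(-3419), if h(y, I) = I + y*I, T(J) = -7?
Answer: 3438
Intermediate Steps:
h(y, I) = I + I*y
O(L, w) = -1 + L*(1 + L) (O(L, w) = 1/(-1) + L*(1 + L) = -1 + L*(1 + L))
O(-5, T(-4)) - 1*(-3419) = (-1 - 5*(1 - 5)) - 1*(-3419) = (-1 - 5*(-4)) + 3419 = (-1 + 20) + 3419 = 19 + 3419 = 3438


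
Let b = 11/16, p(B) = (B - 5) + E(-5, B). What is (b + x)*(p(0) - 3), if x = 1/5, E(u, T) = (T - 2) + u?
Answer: -213/16 ≈ -13.313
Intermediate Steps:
E(u, T) = -2 + T + u (E(u, T) = (-2 + T) + u = -2 + T + u)
p(B) = -12 + 2*B (p(B) = (B - 5) + (-2 + B - 5) = (-5 + B) + (-7 + B) = -12 + 2*B)
x = ⅕ (x = 1*(⅕) = ⅕ ≈ 0.20000)
b = 11/16 (b = 11*(1/16) = 11/16 ≈ 0.68750)
(b + x)*(p(0) - 3) = (11/16 + ⅕)*((-12 + 2*0) - 3) = 71*((-12 + 0) - 3)/80 = 71*(-12 - 3)/80 = (71/80)*(-15) = -213/16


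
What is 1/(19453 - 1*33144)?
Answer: -1/13691 ≈ -7.3041e-5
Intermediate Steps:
1/(19453 - 1*33144) = 1/(19453 - 33144) = 1/(-13691) = -1/13691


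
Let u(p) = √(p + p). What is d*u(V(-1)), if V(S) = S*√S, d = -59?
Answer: -59 + 59*I ≈ -59.0 + 59.0*I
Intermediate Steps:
V(S) = S^(3/2)
u(p) = √2*√p (u(p) = √(2*p) = √2*√p)
d*u(V(-1)) = -59*√2*√((-1)^(3/2)) = -59*√2*√(-I)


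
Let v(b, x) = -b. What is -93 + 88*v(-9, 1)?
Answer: 699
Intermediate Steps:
-93 + 88*v(-9, 1) = -93 + 88*(-1*(-9)) = -93 + 88*9 = -93 + 792 = 699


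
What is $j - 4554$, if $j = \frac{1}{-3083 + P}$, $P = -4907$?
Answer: $- \frac{36386461}{7990} \approx -4554.0$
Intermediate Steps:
$j = - \frac{1}{7990}$ ($j = \frac{1}{-3083 - 4907} = \frac{1}{-7990} = - \frac{1}{7990} \approx -0.00012516$)
$j - 4554 = - \frac{1}{7990} - 4554 = - \frac{36386461}{7990}$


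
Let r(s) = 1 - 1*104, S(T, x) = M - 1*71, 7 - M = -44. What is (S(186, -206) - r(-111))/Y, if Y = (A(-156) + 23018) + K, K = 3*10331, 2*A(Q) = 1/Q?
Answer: 25896/16851431 ≈ 0.0015367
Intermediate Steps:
M = 51 (M = 7 - 1*(-44) = 7 + 44 = 51)
S(T, x) = -20 (S(T, x) = 51 - 1*71 = 51 - 71 = -20)
r(s) = -103 (r(s) = 1 - 104 = -103)
A(Q) = 1/(2*Q)
K = 30993
Y = 16851431/312 (Y = ((1/2)/(-156) + 23018) + 30993 = ((1/2)*(-1/156) + 23018) + 30993 = (-1/312 + 23018) + 30993 = 7181615/312 + 30993 = 16851431/312 ≈ 54011.)
(S(186, -206) - r(-111))/Y = (-20 - 1*(-103))/(16851431/312) = (-20 + 103)*(312/16851431) = 83*(312/16851431) = 25896/16851431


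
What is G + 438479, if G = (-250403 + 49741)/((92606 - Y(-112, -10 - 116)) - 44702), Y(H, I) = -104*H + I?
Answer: 7976271158/18191 ≈ 4.3847e+5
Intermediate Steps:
Y(H, I) = I - 104*H
G = -100331/18191 (G = (-250403 + 49741)/((92606 - ((-10 - 116) - 104*(-112))) - 44702) = -200662/((92606 - (-126 + 11648)) - 44702) = -200662/((92606 - 1*11522) - 44702) = -200662/((92606 - 11522) - 44702) = -200662/(81084 - 44702) = -200662/36382 = -200662*1/36382 = -100331/18191 ≈ -5.5154)
G + 438479 = -100331/18191 + 438479 = 7976271158/18191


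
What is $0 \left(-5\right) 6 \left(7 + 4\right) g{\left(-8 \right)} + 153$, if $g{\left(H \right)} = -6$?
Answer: $153$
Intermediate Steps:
$0 \left(-5\right) 6 \left(7 + 4\right) g{\left(-8 \right)} + 153 = 0 \left(-5\right) 6 \left(7 + 4\right) \left(-6\right) + 153 = 0 \cdot 6 \cdot 11 \left(-6\right) + 153 = 0 \cdot 11 \left(-6\right) + 153 = 0 \left(-6\right) + 153 = 0 + 153 = 153$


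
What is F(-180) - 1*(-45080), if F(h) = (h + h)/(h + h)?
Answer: 45081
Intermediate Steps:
F(h) = 1 (F(h) = (2*h)/((2*h)) = (2*h)*(1/(2*h)) = 1)
F(-180) - 1*(-45080) = 1 - 1*(-45080) = 1 + 45080 = 45081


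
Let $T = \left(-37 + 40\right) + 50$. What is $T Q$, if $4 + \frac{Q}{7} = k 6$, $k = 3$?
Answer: $5194$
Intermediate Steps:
$Q = 98$ ($Q = -28 + 7 \cdot 3 \cdot 6 = -28 + 7 \cdot 18 = -28 + 126 = 98$)
$T = 53$ ($T = 3 + 50 = 53$)
$T Q = 53 \cdot 98 = 5194$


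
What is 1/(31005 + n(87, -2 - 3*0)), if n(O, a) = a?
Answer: 1/31003 ≈ 3.2255e-5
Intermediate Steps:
1/(31005 + n(87, -2 - 3*0)) = 1/(31005 + (-2 - 3*0)) = 1/(31005 + (-2 + 0)) = 1/(31005 - 2) = 1/31003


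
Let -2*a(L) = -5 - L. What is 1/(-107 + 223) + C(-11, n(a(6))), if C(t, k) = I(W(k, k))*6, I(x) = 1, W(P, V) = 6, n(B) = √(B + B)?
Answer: 697/116 ≈ 6.0086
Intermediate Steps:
a(L) = 5/2 + L/2 (a(L) = -(-5 - L)/2 = 5/2 + L/2)
n(B) = √2*√B (n(B) = √(2*B) = √2*√B)
C(t, k) = 6 (C(t, k) = 1*6 = 6)
1/(-107 + 223) + C(-11, n(a(6))) = 1/(-107 + 223) + 6 = 1/116 + 6 = 697/116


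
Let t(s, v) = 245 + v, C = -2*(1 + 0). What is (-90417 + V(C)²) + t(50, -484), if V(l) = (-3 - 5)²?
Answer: -86560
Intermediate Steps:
C = -2 (C = -2*1 = -2)
V(l) = 64 (V(l) = (-8)² = 64)
(-90417 + V(C)²) + t(50, -484) = (-90417 + 64²) + (245 - 484) = (-90417 + 4096) - 239 = -86321 - 239 = -86560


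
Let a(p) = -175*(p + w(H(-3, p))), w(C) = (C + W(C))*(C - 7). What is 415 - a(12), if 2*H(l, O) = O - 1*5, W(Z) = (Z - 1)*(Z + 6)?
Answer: -113405/8 ≈ -14176.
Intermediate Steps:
W(Z) = (-1 + Z)*(6 + Z)
H(l, O) = -5/2 + O/2 (H(l, O) = (O - 1*5)/2 = (O - 5)/2 = (-5 + O)/2 = -5/2 + O/2)
w(C) = (-7 + C)*(-6 + C² + 6*C) (w(C) = (C + (-6 + C² + 5*C))*(C - 7) = (-6 + C² + 6*C)*(-7 + C) = (-7 + C)*(-6 + C² + 6*C))
a(p) = -28350 - 175*(-5/2 + p/2)³ + 175*(-5/2 + p/2)² + 4025*p (a(p) = -175*(p + (42 + (-5/2 + p/2)³ - (-5/2 + p/2)² - 48*(-5/2 + p/2))) = -175*(p + (42 + (-5/2 + p/2)³ - (-5/2 + p/2)² + (120 - 24*p))) = -175*(p + (162 + (-5/2 + p/2)³ - (-5/2 + p/2)² - 24*p)) = -175*(162 + (-5/2 + p/2)³ - (-5/2 + p/2)² - 23*p) = -28350 - 175*(-5/2 + p/2)³ + 175*(-5/2 + p/2)² + 4025*p)
415 - a(12) = 415 - (-196175/8 - 175/8*12³ + (2975/8)*12² + (15575/8)*12) = 415 - (-196175/8 - 175/8*1728 + (2975/8)*144 + 46725/2) = 415 - (-196175/8 - 37800 + 53550 + 46725/2) = 415 - 1*116725/8 = 415 - 116725/8 = -113405/8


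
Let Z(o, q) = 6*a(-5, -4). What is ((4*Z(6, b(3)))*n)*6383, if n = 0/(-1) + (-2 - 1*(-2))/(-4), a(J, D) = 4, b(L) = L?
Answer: 0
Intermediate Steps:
Z(o, q) = 24 (Z(o, q) = 6*4 = 24)
n = 0 (n = 0*(-1) + (-2 + 2)*(-¼) = 0 + 0*(-¼) = 0 + 0 = 0)
((4*Z(6, b(3)))*n)*6383 = ((4*24)*0)*6383 = (96*0)*6383 = 0*6383 = 0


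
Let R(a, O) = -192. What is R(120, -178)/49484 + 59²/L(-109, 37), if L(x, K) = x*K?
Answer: -43257035/49892243 ≈ -0.86701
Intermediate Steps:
L(x, K) = K*x
R(120, -178)/49484 + 59²/L(-109, 37) = -192/49484 + 59²/((37*(-109))) = -192*1/49484 + 3481/(-4033) = -48/12371 + 3481*(-1/4033) = -48/12371 - 3481/4033 = -43257035/49892243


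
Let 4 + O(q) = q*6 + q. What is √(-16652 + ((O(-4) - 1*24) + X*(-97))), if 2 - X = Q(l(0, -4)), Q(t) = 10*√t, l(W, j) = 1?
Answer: 2*I*√3983 ≈ 126.22*I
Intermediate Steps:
O(q) = -4 + 7*q (O(q) = -4 + (q*6 + q) = -4 + (6*q + q) = -4 + 7*q)
X = -8 (X = 2 - 10*√1 = 2 - 10 = -8)
√(-16652 + ((O(-4) - 1*24) + X*(-97))) = √(-16652 + (((-4 + 7*(-4)) - 1*24) - 8*(-97))) = √(-16652 + (((-4 - 28) - 24) + 776)) = √(-16652 + ((-32 - 24) + 776)) = √(-16652 + (-56 + 776)) = √(-16652 + 720) = √(-15932) = 2*I*√3983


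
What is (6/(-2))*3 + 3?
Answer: -6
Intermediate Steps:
(6/(-2))*3 + 3 = (6*(-½))*3 + 3 = -3*3 + 3 = -9 + 3 = -6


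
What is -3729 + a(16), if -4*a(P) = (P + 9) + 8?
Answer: -14949/4 ≈ -3737.3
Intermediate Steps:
a(P) = -17/4 - P/4 (a(P) = -((P + 9) + 8)/4 = -((9 + P) + 8)/4 = -(17 + P)/4 = -17/4 - P/4)
-3729 + a(16) = -3729 + (-17/4 - 1/4*16) = -3729 + (-17/4 - 4) = -3729 - 33/4 = -14949/4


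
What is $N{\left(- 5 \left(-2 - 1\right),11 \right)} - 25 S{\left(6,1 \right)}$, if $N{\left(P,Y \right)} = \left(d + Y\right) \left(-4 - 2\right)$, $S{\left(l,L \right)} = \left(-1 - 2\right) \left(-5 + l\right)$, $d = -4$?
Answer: $33$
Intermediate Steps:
$S{\left(l,L \right)} = 15 - 3 l$ ($S{\left(l,L \right)} = - 3 \left(-5 + l\right) = 15 - 3 l$)
$N{\left(P,Y \right)} = 24 - 6 Y$ ($N{\left(P,Y \right)} = \left(-4 + Y\right) \left(-4 - 2\right) = \left(-4 + Y\right) \left(-6\right) = 24 - 6 Y$)
$N{\left(- 5 \left(-2 - 1\right),11 \right)} - 25 S{\left(6,1 \right)} = \left(24 - 66\right) - 25 \left(15 - 18\right) = -42 - -75 = -42 + 75 = 33$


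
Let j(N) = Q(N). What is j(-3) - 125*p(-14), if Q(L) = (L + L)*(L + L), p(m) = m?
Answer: 1786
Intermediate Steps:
Q(L) = 4*L**2 (Q(L) = (2*L)*(2*L) = 4*L**2)
j(N) = 4*N**2
j(-3) - 125*p(-14) = 4*(-3)**2 - 125*(-14) = 4*9 + 1750 = 36 + 1750 = 1786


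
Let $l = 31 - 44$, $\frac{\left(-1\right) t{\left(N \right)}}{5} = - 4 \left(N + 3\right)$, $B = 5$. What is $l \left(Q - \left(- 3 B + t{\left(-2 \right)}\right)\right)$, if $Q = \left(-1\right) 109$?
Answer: $1482$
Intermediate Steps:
$t{\left(N \right)} = 60 + 20 N$ ($t{\left(N \right)} = - 5 \left(- 4 \left(N + 3\right)\right) = - 5 \left(- 4 \left(3 + N\right)\right) = - 5 \left(-12 - 4 N\right) = 60 + 20 N$)
$l = -13$ ($l = 31 - 44 = -13$)
$Q = -109$
$l \left(Q - \left(- 3 B + t{\left(-2 \right)}\right)\right) = - 13 \left(-109 - \left(\left(-3\right) 5 + \left(60 + 20 \left(-2\right)\right)\right)\right) = - 13 \left(-109 - \left(-15 + \left(60 - 40\right)\right)\right) = - 13 \left(-109 - \left(-15 + 20\right)\right) = - 13 \left(-109 - 5\right) = \left(-13\right) \left(-114\right) = 1482$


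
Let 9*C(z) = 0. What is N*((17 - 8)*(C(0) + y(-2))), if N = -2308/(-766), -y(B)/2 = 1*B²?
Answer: -83088/383 ≈ -216.94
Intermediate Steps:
C(z) = 0 (C(z) = (⅑)*0 = 0)
y(B) = -2*B²
N = 1154/383 (N = -2308*(-1/766) = 1154/383 ≈ 3.0131)
N*((17 - 8)*(C(0) + y(-2))) = 1154*((17 - 8)*(0 - 2*(-2)²))/383 = 1154*(9*(0 - 2*4))/383 = 1154*(9*(0 - 8))/383 = 1154*(9*(-8))/383 = (1154/383)*(-72) = -83088/383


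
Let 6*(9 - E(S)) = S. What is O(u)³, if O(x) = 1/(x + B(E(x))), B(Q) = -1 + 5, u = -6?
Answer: -⅛ ≈ -0.12500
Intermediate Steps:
E(S) = 9 - S/6
B(Q) = 4
O(x) = 1/(4 + x) (O(x) = 1/(x + 4) = 1/(4 + x))
O(u)³ = (1/(4 - 6))³ = (1/(-2))³ = (-½)³ = -⅛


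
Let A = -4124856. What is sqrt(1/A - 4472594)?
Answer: I*sqrt(19024667233081458510)/2062428 ≈ 2114.9*I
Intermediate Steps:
sqrt(1/A - 4472594) = sqrt(1/(-4124856) - 4472594) = sqrt(-1/4124856 - 4472594) = sqrt(-18448806196465/4124856) = I*sqrt(19024667233081458510)/2062428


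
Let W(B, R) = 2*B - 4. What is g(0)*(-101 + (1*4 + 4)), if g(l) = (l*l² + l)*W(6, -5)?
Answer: 0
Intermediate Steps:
W(B, R) = -4 + 2*B
g(l) = 8*l + 8*l³ (g(l) = (l*l² + l)*(-4 + 2*6) = (l³ + l)*(-4 + 12) = (l + l³)*8 = 8*l + 8*l³)
g(0)*(-101 + (1*4 + 4)) = (8*0*(1 + 0²))*(-101 + (1*4 + 4)) = (8*0*(1 + 0))*(-101 + (4 + 4)) = (8*0*1)*(-101 + 8) = 0*(-93) = 0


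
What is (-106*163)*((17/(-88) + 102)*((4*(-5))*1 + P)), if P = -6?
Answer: 1006158413/22 ≈ 4.5734e+7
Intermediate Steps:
(-106*163)*((17/(-88) + 102)*((4*(-5))*1 + P)) = (-106*163)*((17/(-88) + 102)*((4*(-5))*1 - 6)) = -17278*(17*(-1/88) + 102)*(-20*1 - 6) = -17278*(-17/88 + 102)*(-20 - 6) = -77396801*(-26)/44 = -17278*(-116467/44) = 1006158413/22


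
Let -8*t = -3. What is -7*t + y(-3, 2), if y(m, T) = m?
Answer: -45/8 ≈ -5.6250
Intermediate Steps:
t = 3/8 (t = -⅛*(-3) = 3/8 ≈ 0.37500)
-7*t + y(-3, 2) = -7*3/8 - 3 = -21/8 - 3 = -45/8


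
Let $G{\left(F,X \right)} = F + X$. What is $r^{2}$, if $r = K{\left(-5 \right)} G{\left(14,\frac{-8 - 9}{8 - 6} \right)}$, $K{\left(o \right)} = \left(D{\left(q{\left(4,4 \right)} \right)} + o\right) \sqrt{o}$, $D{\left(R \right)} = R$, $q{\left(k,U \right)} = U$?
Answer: $- \frac{605}{4} \approx -151.25$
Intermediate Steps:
$K{\left(o \right)} = \sqrt{o} \left(4 + o\right)$ ($K{\left(o \right)} = \left(4 + o\right) \sqrt{o} = \sqrt{o} \left(4 + o\right)$)
$r = - \frac{11 i \sqrt{5}}{2}$ ($r = \sqrt{-5} \left(4 - 5\right) \left(14 + \frac{-8 - 9}{8 - 6}\right) = i \sqrt{5} \left(-1\right) \left(14 - \frac{17}{2}\right) = - i \sqrt{5} \left(14 - \frac{17}{2}\right) = - i \sqrt{5} \cdot \frac{11}{2} = - \frac{11 i \sqrt{5}}{2} \approx - 12.298 i$)
$r^{2} = \left(- \frac{11 i \sqrt{5}}{2}\right)^{2} = - \frac{605}{4}$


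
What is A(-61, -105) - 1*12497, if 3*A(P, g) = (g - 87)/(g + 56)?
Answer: -612289/49 ≈ -12496.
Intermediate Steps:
A(P, g) = (-87 + g)/(3*(56 + g)) (A(P, g) = ((g - 87)/(g + 56))/3 = ((-87 + g)/(56 + g))/3 = (-87 + g)/(3*(56 + g)))
A(-61, -105) - 1*12497 = (-87 - 105)/(3*(56 - 105)) - 1*12497 = (⅓)*(-192)/(-49) - 12497 = (⅓)*(-1/49)*(-192) - 12497 = 64/49 - 12497 = -612289/49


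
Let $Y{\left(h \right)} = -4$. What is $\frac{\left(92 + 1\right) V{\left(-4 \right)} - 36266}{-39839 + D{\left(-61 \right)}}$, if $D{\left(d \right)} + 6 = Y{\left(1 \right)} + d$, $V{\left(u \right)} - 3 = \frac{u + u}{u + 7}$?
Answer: $\frac{7247}{7982} \approx 0.90792$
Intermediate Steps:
$V{\left(u \right)} = 3 + \frac{2 u}{7 + u}$ ($V{\left(u \right)} = 3 + \frac{u + u}{u + 7} = 3 + \frac{2 u}{7 + u}$)
$D{\left(d \right)} = -10 + d$ ($D{\left(d \right)} = -6 + \left(-4 + d\right) = -10 + d$)
$\frac{\left(92 + 1\right) V{\left(-4 \right)} - 36266}{-39839 + D{\left(-61 \right)}} = \frac{\left(92 + 1\right) \frac{21 + 5 \left(-4\right)}{7 - 4} - 36266}{-39839 - 71} = \frac{93 \frac{21 - 20}{3} - 36266}{-39839 - 71} = \frac{93 \cdot \frac{1}{3} \cdot 1 - 36266}{-39910} = \left(93 \cdot \frac{1}{3} - 36266\right) \left(- \frac{1}{39910}\right) = \left(31 - 36266\right) \left(- \frac{1}{39910}\right) = \left(-36235\right) \left(- \frac{1}{39910}\right) = \frac{7247}{7982}$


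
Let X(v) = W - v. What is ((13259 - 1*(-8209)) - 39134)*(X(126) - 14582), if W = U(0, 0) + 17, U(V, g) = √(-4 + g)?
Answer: 259531206 - 35332*I ≈ 2.5953e+8 - 35332.0*I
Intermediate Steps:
W = 17 + 2*I (W = √(-4 + 0) + 17 = √(-4) + 17 = 2*I + 17 = 17 + 2*I ≈ 17.0 + 2.0*I)
X(v) = 17 - v + 2*I (X(v) = (17 + 2*I) - v = 17 - v + 2*I)
((13259 - 1*(-8209)) - 39134)*(X(126) - 14582) = ((13259 - 1*(-8209)) - 39134)*((17 - 1*126 + 2*I) - 14582) = ((13259 + 8209) - 39134)*((17 - 126 + 2*I) - 14582) = (21468 - 39134)*((-109 + 2*I) - 14582) = -17666*(-14691 + 2*I) = 259531206 - 35332*I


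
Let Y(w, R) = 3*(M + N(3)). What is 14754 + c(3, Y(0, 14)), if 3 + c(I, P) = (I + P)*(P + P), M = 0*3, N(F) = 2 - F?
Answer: 14751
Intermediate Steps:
M = 0
Y(w, R) = -3 (Y(w, R) = 3*(0 + (2 - 1*3)) = 3*(0 + (2 - 3)) = 3*(0 - 1) = 3*(-1) = -3)
c(I, P) = -3 + 2*P*(I + P) (c(I, P) = -3 + (I + P)*(P + P) = -3 + (I + P)*(2*P) = -3 + 2*P*(I + P))
14754 + c(3, Y(0, 14)) = 14754 + (-3 + 2*(-3)² + 2*3*(-3)) = 14754 + (-3 + 2*9 - 18) = 14754 + (-3 + 18 - 18) = 14754 - 3 = 14751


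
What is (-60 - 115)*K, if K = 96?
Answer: -16800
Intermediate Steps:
(-60 - 115)*K = (-60 - 115)*96 = -175*96 = -16800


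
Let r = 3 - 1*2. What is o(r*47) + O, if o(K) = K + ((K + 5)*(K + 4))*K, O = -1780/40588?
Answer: 1265239132/10147 ≈ 1.2469e+5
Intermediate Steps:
r = 1 (r = 3 - 2 = 1)
O = -445/10147 (O = -1780*1/40588 = -445/10147 ≈ -0.043855)
o(K) = K + K*(4 + K)*(5 + K) (o(K) = K + ((5 + K)*(4 + K))*K = K + ((4 + K)*(5 + K))*K = K + K*(4 + K)*(5 + K))
o(r*47) + O = (1*47)*(21 + (1*47)² + 9*(1*47)) - 445/10147 = 47*(21 + 47² + 9*47) - 445/10147 = 47*(21 + 2209 + 423) - 445/10147 = 47*2653 - 445/10147 = 124691 - 445/10147 = 1265239132/10147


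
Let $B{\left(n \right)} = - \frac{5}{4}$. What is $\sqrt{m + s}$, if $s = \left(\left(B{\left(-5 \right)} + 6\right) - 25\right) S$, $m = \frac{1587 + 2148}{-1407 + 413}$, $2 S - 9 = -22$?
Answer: $\frac{3 \sqrt{56150066}}{1988} \approx 11.308$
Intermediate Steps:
$B{\left(n \right)} = - \frac{5}{4}$ ($B{\left(n \right)} = \left(-5\right) \frac{1}{4} = - \frac{5}{4}$)
$S = - \frac{13}{2}$ ($S = \frac{9}{2} + \frac{1}{2} \left(-22\right) = \frac{9}{2} - 11 = - \frac{13}{2} \approx -6.5$)
$m = - \frac{3735}{994}$ ($m = \frac{3735}{-994} = 3735 \left(- \frac{1}{994}\right) = - \frac{3735}{994} \approx -3.7575$)
$s = \frac{1053}{8}$ ($s = \left(\left(- \frac{5}{4} + 6\right) - 25\right) \left(- \frac{13}{2}\right) = \left(\frac{19}{4} - 25\right) \left(- \frac{13}{2}\right) = \left(- \frac{81}{4}\right) \left(- \frac{13}{2}\right) = \frac{1053}{8} \approx 131.63$)
$\sqrt{m + s} = \sqrt{- \frac{3735}{994} + \frac{1053}{8}} = \sqrt{\frac{508401}{3976}} = \frac{3 \sqrt{56150066}}{1988}$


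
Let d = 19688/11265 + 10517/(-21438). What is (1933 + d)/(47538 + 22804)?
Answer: 155707099883/5662509193980 ≈ 0.027498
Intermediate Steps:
d = 101199113/80499690 (d = 19688*(1/11265) + 10517*(-1/21438) = 19688/11265 - 10517/21438 = 101199113/80499690 ≈ 1.2571)
(1933 + d)/(47538 + 22804) = (1933 + 101199113/80499690)/(47538 + 22804) = (155707099883/80499690)/70342 = (155707099883/80499690)*(1/70342) = 155707099883/5662509193980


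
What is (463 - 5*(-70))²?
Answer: 660969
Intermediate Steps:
(463 - 5*(-70))² = (463 + 350)² = 813² = 660969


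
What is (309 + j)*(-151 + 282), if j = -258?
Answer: 6681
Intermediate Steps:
(309 + j)*(-151 + 282) = (309 - 258)*(-151 + 282) = 51*131 = 6681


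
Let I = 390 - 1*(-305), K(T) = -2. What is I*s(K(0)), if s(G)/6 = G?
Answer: -8340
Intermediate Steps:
s(G) = 6*G
I = 695 (I = 390 + 305 = 695)
I*s(K(0)) = 695*(6*(-2)) = 695*(-12) = -8340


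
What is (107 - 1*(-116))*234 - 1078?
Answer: 51104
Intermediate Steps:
(107 - 1*(-116))*234 - 1078 = (107 + 116)*234 - 1078 = 223*234 - 1078 = 52182 - 1078 = 51104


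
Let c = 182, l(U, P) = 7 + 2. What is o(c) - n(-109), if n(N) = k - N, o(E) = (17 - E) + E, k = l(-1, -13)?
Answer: -101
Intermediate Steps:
l(U, P) = 9
k = 9
o(E) = 17
n(N) = 9 - N
o(c) - n(-109) = 17 - (9 - 1*(-109)) = 17 - (9 + 109) = 17 - 1*118 = 17 - 118 = -101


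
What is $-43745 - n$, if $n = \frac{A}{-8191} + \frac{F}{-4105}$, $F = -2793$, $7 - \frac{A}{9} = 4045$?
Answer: $- \frac{1471056347348}{33624055} \approx -43750.0$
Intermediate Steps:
$A = -36342$ ($A = 63 - 36405 = -36342$)
$n = \frac{172061373}{33624055}$ ($n = - \frac{36342}{-8191} - \frac{2793}{-4105} = \left(-36342\right) \left(- \frac{1}{8191}\right) - - \frac{2793}{4105} = \frac{36342}{8191} + \frac{2793}{4105} = \frac{172061373}{33624055} \approx 5.1172$)
$-43745 - n = -43745 - \frac{172061373}{33624055} = - \frac{1471056347348}{33624055}$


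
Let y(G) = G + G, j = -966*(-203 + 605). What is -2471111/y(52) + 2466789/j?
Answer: -79989001909/3365544 ≈ -23767.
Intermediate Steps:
j = -388332 (j = -966*402 = -388332)
y(G) = 2*G
-2471111/y(52) + 2466789/j = -2471111/(2*52) + 2466789/(-388332) = -2471111/104 + 2466789*(-1/388332) = -2471111*1/104 - 822263/129444 = -2471111/104 - 822263/129444 = -79989001909/3365544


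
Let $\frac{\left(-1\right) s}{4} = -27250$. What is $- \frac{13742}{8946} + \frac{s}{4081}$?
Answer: $\frac{65645207}{2607759} \approx 25.173$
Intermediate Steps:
$s = 109000$ ($s = \left(-4\right) \left(-27250\right) = 109000$)
$- \frac{13742}{8946} + \frac{s}{4081} = - \frac{13742}{8946} + \frac{109000}{4081} = \left(-13742\right) \frac{1}{8946} + 109000 \cdot \frac{1}{4081} = - \frac{6871}{4473} + \frac{109000}{4081} = \frac{65645207}{2607759}$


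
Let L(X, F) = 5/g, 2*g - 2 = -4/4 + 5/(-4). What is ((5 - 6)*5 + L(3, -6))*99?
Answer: -4455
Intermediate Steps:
g = -⅛ (g = 1 + (-4/4 + 5/(-4))/2 = 1 + (-4*¼ + 5*(-¼))/2 = 1 + (-1 - 5/4)/2 = 1 + (½)*(-9/4) = 1 - 9/8 = -⅛ ≈ -0.12500)
L(X, F) = -40 (L(X, F) = 5/(-⅛) = 5*(-8) = -40)
((5 - 6)*5 + L(3, -6))*99 = ((5 - 6)*5 - 40)*99 = (-1*5 - 40)*99 = (-5 - 40)*99 = -45*99 = -4455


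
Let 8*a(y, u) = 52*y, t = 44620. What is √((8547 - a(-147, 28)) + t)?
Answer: √216490/2 ≈ 232.64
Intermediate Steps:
a(y, u) = 13*y/2 (a(y, u) = (52*y)/8 = 13*y/2)
√((8547 - a(-147, 28)) + t) = √((8547 - 13*(-147)/2) + 44620) = √((8547 - 1*(-1911/2)) + 44620) = √((8547 + 1911/2) + 44620) = √(19005/2 + 44620) = √(108245/2) = √216490/2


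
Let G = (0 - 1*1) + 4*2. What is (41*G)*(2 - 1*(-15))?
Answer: 4879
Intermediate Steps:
G = 7 (G = (0 - 1) + 8 = -1 + 8 = 7)
(41*G)*(2 - 1*(-15)) = (41*7)*(2 - 1*(-15)) = 287*(2 + 15) = 287*17 = 4879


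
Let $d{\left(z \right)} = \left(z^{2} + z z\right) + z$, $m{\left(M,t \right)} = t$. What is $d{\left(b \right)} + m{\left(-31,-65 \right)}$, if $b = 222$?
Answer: $98725$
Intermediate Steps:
$d{\left(z \right)} = z + 2 z^{2}$ ($d{\left(z \right)} = \left(z^{2} + z^{2}\right) + z = 2 z^{2} + z = z + 2 z^{2}$)
$d{\left(b \right)} + m{\left(-31,-65 \right)} = 222 \left(1 + 2 \cdot 222\right) - 65 = 222 \left(1 + 444\right) - 65 = 222 \cdot 445 - 65 = 98790 - 65 = 98725$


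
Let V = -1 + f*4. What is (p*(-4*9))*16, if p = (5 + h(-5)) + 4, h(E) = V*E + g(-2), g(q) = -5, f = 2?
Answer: 17856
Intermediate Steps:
V = 7 (V = -1 + 2*4 = -1 + 8 = 7)
h(E) = -5 + 7*E (h(E) = 7*E - 5 = -5 + 7*E)
p = -31 (p = (5 + (-5 + 7*(-5))) + 4 = (5 + (-5 - 35)) + 4 = (5 - 40) + 4 = -35 + 4 = -31)
(p*(-4*9))*16 = -(-124)*9*16 = -31*(-36)*16 = 1116*16 = 17856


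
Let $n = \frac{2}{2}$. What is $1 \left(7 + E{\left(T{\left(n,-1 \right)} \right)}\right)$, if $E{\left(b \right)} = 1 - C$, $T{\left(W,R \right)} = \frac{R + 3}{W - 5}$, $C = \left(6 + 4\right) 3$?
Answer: $-22$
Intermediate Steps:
$C = 30$ ($C = 10 \cdot 3 = 30$)
$n = 1$ ($n = 2 \cdot \frac{1}{2} = 1$)
$T{\left(W,R \right)} = \frac{3 + R}{-5 + W}$
$E{\left(b \right)} = -29$ ($E{\left(b \right)} = 1 - 30 = -29$)
$1 \left(7 + E{\left(T{\left(n,-1 \right)} \right)}\right) = 1 \left(7 - 29\right) = 1 \left(-22\right) = -22$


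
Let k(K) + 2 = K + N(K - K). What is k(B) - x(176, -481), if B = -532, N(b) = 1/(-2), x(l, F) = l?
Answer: -1421/2 ≈ -710.50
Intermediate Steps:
N(b) = -½
k(K) = -5/2 + K (k(K) = -2 + (K - ½) = -2 + (-½ + K) = -5/2 + K)
k(B) - x(176, -481) = (-5/2 - 532) - 1*176 = -1069/2 - 176 = -1421/2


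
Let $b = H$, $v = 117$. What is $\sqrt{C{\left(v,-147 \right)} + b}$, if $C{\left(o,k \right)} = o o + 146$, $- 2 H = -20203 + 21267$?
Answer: $\sqrt{13303} \approx 115.34$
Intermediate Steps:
$H = -532$ ($H = - \frac{-20203 + 21267}{2} = \left(- \frac{1}{2}\right) 1064 = -532$)
$b = -532$
$C{\left(o,k \right)} = 146 + o^{2}$ ($C{\left(o,k \right)} = o^{2} + 146 = 146 + o^{2}$)
$\sqrt{C{\left(v,-147 \right)} + b} = \sqrt{\left(146 + 117^{2}\right) - 532} = \sqrt{\left(146 + 13689\right) - 532} = \sqrt{13835 - 532} = \sqrt{13303}$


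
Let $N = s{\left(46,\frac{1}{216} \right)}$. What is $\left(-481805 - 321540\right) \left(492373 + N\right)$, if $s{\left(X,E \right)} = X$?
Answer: $-395582341555$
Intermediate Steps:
$N = 46$
$\left(-481805 - 321540\right) \left(492373 + N\right) = \left(-481805 - 321540\right) \left(492373 + 46\right) = \left(-803345\right) 492419 = -395582341555$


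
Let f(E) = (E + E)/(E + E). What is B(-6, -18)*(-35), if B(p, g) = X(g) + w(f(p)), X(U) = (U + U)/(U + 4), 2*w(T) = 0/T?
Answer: -90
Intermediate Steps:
f(E) = 1 (f(E) = (2*E)/((2*E)) = (2*E)*(1/(2*E)) = 1)
w(T) = 0 (w(T) = (0/T)/2 = (½)*0 = 0)
X(U) = 2*U/(4 + U) (X(U) = (2*U)/(4 + U) = 2*U/(4 + U))
B(p, g) = 2*g/(4 + g) (B(p, g) = 2*g/(4 + g) + 0 = 2*g/(4 + g))
B(-6, -18)*(-35) = (2*(-18)/(4 - 18))*(-35) = (2*(-18)/(-14))*(-35) = (2*(-18)*(-1/14))*(-35) = (18/7)*(-35) = -90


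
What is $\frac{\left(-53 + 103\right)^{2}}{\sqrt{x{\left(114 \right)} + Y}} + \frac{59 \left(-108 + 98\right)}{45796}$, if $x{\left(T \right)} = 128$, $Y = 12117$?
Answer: $- \frac{295}{22898} + \frac{500 \sqrt{12245}}{2449} \approx 22.579$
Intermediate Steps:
$\frac{\left(-53 + 103\right)^{2}}{\sqrt{x{\left(114 \right)} + Y}} + \frac{59 \left(-108 + 98\right)}{45796} = \frac{\left(-53 + 103\right)^{2}}{\sqrt{128 + 12117}} + \frac{59 \left(-108 + 98\right)}{45796} = \frac{50^{2}}{\sqrt{12245}} + 59 \left(-10\right) \frac{1}{45796} = 2500 \frac{\sqrt{12245}}{12245} - \frac{295}{22898} = \frac{500 \sqrt{12245}}{2449} - \frac{295}{22898} = - \frac{295}{22898} + \frac{500 \sqrt{12245}}{2449}$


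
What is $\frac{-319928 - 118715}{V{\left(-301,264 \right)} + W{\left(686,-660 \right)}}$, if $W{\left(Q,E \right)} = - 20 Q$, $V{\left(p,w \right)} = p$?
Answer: $\frac{438643}{14021} \approx 31.285$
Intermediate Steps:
$\frac{-319928 - 118715}{V{\left(-301,264 \right)} + W{\left(686,-660 \right)}} = \frac{-319928 - 118715}{-301 - 13720} = - \frac{438643}{-301 - 13720} = - \frac{438643}{-14021} = \left(-438643\right) \left(- \frac{1}{14021}\right) = \frac{438643}{14021}$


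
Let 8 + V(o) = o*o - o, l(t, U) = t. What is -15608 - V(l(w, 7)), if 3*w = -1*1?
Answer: -140404/9 ≈ -15600.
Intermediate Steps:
w = -⅓ (w = (-1*1)/3 = (⅓)*(-1) = -⅓ ≈ -0.33333)
V(o) = -8 + o² - o (V(o) = -8 + (o*o - o) = -8 + (o² - o) = -8 + o² - o)
-15608 - V(l(w, 7)) = -15608 - (-8 + (-⅓)² - 1*(-⅓)) = -15608 - (-8 + ⅑ + ⅓) = -15608 - 1*(-68/9) = -15608 + 68/9 = -140404/9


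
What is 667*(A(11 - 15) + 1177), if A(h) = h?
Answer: 782391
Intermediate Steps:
667*(A(11 - 15) + 1177) = 667*((11 - 15) + 1177) = 667*(-4 + 1177) = 667*1173 = 782391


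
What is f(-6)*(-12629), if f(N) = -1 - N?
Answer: -63145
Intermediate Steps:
f(-6)*(-12629) = (-1 - 1*(-6))*(-12629) = (-1 + 6)*(-12629) = 5*(-12629) = -63145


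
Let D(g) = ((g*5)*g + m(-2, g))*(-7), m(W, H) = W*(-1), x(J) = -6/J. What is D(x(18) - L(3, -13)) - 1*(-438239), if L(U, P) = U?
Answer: 3940525/9 ≈ 4.3784e+5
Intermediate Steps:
m(W, H) = -W
D(g) = -14 - 35*g² (D(g) = ((g*5)*g - 1*(-2))*(-7) = ((5*g)*g + 2)*(-7) = (5*g² + 2)*(-7) = (2 + 5*g²)*(-7) = -14 - 35*g²)
D(x(18) - L(3, -13)) - 1*(-438239) = (-14 - 35*(-6/18 - 1*3)²) - 1*(-438239) = (-14 - 35*(-6*1/18 - 3)²) + 438239 = (-14 - 35*(-⅓ - 3)²) + 438239 = (-14 - 35*(-10/3)²) + 438239 = (-14 - 35*100/9) + 438239 = (-14 - 3500/9) + 438239 = -3626/9 + 438239 = 3940525/9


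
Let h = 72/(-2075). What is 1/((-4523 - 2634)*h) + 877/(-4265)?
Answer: -443071733/2197771560 ≈ -0.20160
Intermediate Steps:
h = -72/2075 (h = 72*(-1/2075) = -72/2075 ≈ -0.034699)
1/((-4523 - 2634)*h) + 877/(-4265) = 1/((-4523 - 2634)*(-72/2075)) + 877/(-4265) = -2075/72/(-7157) + 877*(-1/4265) = -1/7157*(-2075/72) - 877/4265 = 2075/515304 - 877/4265 = -443071733/2197771560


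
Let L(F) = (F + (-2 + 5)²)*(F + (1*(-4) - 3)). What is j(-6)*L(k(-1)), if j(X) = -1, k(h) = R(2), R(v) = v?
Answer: 55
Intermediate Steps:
k(h) = 2
L(F) = (-7 + F)*(9 + F) (L(F) = (F + 3²)*(F + (-4 - 3)) = (F + 9)*(F - 7) = (9 + F)*(-7 + F) = (-7 + F)*(9 + F))
j(-6)*L(k(-1)) = -(-63 + 2² + 2*2) = -(-63 + 4 + 4) = -1*(-55) = 55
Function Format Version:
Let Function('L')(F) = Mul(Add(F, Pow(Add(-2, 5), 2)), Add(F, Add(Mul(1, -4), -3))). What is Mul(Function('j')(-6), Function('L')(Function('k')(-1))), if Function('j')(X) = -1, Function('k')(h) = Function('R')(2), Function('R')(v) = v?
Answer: 55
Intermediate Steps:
Function('k')(h) = 2
Function('L')(F) = Mul(Add(-7, F), Add(9, F)) (Function('L')(F) = Mul(Add(F, Pow(3, 2)), Add(F, Add(-4, -3))) = Mul(Add(F, 9), Add(F, -7)) = Mul(Add(9, F), Add(-7, F)) = Mul(Add(-7, F), Add(9, F)))
Mul(Function('j')(-6), Function('L')(Function('k')(-1))) = Mul(-1, Add(-63, Pow(2, 2), Mul(2, 2))) = Mul(-1, Add(-63, 4, 4)) = Mul(-1, -55) = 55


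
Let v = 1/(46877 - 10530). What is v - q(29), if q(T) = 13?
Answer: -472510/36347 ≈ -13.000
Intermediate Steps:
v = 1/36347 ≈ 2.7513e-5
v - q(29) = 1/36347 - 1*13 = 1/36347 - 13 = -472510/36347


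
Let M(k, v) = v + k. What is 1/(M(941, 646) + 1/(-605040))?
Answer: 605040/960198479 ≈ 0.00063012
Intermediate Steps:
M(k, v) = k + v
1/(M(941, 646) + 1/(-605040)) = 1/((941 + 646) + 1/(-605040)) = 1/(1587 - 1/605040) = 1/(960198479/605040) = 605040/960198479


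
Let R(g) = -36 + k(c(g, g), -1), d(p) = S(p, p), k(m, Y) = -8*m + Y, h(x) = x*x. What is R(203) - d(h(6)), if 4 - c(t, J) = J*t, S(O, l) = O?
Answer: 329567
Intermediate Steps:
c(t, J) = 4 - J*t
h(x) = x²
k(m, Y) = Y - 8*m
d(p) = p
R(g) = -69 + 8*g² (R(g) = -36 + (-1 - 8*(4 - g*g)) = -36 + (-1 - 8*(4 - g²)) = -36 + (-1 + (-32 + 8*g²)) = -36 + (-33 + 8*g²) = -69 + 8*g²)
R(203) - d(h(6)) = (-69 + 8*203²) - 1*6² = (-69 + 8*41209) - 1*36 = (-69 + 329672) - 36 = 329603 - 36 = 329567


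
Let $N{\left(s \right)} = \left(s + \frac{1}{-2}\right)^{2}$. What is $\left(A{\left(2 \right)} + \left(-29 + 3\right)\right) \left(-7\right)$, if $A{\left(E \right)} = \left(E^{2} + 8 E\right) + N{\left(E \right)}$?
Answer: $\frac{105}{4} \approx 26.25$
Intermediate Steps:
$N{\left(s \right)} = \left(- \frac{1}{2} + s\right)^{2}$ ($N{\left(s \right)} = \left(s - \frac{1}{2}\right)^{2} = \left(- \frac{1}{2} + s\right)^{2}$)
$A{\left(E \right)} = E^{2} + 8 E + \frac{\left(-1 + 2 E\right)^{2}}{4}$ ($A{\left(E \right)} = \left(E^{2} + 8 E\right) + \frac{\left(-1 + 2 E\right)^{2}}{4} = E^{2} + 8 E + \frac{\left(-1 + 2 E\right)^{2}}{4}$)
$\left(A{\left(2 \right)} + \left(-29 + 3\right)\right) \left(-7\right) = \left(\left(\frac{1}{4} + 2 \cdot 2^{2} + 7 \cdot 2\right) + \left(-29 + 3\right)\right) \left(-7\right) = \left(\left(\frac{1}{4} + 2 \cdot 4 + 14\right) - 26\right) \left(-7\right) = \left(\left(\frac{1}{4} + 8 + 14\right) - 26\right) \left(-7\right) = \left(\frac{89}{4} - 26\right) \left(-7\right) = \left(- \frac{15}{4}\right) \left(-7\right) = \frac{105}{4}$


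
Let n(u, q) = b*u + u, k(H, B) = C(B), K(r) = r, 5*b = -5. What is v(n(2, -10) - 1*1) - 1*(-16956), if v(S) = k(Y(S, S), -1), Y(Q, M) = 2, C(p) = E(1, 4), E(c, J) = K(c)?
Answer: 16957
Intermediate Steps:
b = -1 (b = (⅕)*(-5) = -1)
E(c, J) = c
C(p) = 1
k(H, B) = 1
n(u, q) = 0 (n(u, q) = -u + u = 0)
v(S) = 1
v(n(2, -10) - 1*1) - 1*(-16956) = 1 - 1*(-16956) = 1 + 16956 = 16957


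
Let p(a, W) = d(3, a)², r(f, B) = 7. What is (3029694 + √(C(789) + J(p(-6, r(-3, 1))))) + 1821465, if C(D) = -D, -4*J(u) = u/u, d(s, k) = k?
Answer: 4851159 + I*√3157/2 ≈ 4.8512e+6 + 28.094*I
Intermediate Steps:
p(a, W) = a²
J(u) = -¼ (J(u) = -u/(4*u) = -¼*1 = -¼)
(3029694 + √(C(789) + J(p(-6, r(-3, 1))))) + 1821465 = (3029694 + √(-1*789 - ¼)) + 1821465 = (3029694 + √(-789 - ¼)) + 1821465 = (3029694 + √(-3157/4)) + 1821465 = (3029694 + I*√3157/2) + 1821465 = 4851159 + I*√3157/2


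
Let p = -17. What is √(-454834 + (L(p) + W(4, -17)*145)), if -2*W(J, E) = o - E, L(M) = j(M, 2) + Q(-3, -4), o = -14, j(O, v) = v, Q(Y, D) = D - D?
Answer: I*√1820198/2 ≈ 674.57*I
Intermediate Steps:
Q(Y, D) = 0
L(M) = 2 (L(M) = 2 + 0 = 2)
W(J, E) = 7 + E/2 (W(J, E) = -(-14 - E)/2 = 7 + E/2)
√(-454834 + (L(p) + W(4, -17)*145)) = √(-454834 + (2 + (7 + (½)*(-17))*145)) = √(-454834 + (2 + (7 - 17/2)*145)) = √(-454834 + (2 - 3/2*145)) = √(-454834 + (2 - 435/2)) = √(-454834 - 431/2) = √(-910099/2) = I*√1820198/2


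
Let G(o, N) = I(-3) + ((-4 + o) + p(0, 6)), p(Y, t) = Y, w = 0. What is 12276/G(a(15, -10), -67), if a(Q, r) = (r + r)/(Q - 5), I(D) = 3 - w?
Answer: -4092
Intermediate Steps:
I(D) = 3 (I(D) = 3 - 1*0 = 3 + 0 = 3)
a(Q, r) = 2*r/(-5 + Q) (a(Q, r) = (2*r)/(-5 + Q) = 2*r/(-5 + Q))
G(o, N) = -1 + o (G(o, N) = 3 + ((-4 + o) + 0) = 3 + (-4 + o) = -1 + o)
12276/G(a(15, -10), -67) = 12276/(-1 + 2*(-10)/(-5 + 15)) = 12276/(-1 + 2*(-10)/10) = 12276/(-1 + 2*(-10)*(⅒)) = 12276/(-1 - 2) = 12276/(-3) = 12276*(-⅓) = -4092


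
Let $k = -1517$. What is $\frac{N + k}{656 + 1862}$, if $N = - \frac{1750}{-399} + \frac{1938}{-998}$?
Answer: $- \frac{21539257}{35809737} \approx -0.60149$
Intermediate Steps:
$N = \frac{69517}{28443}$ ($N = \left(-1750\right) \left(- \frac{1}{399}\right) + 1938 \left(- \frac{1}{998}\right) = \frac{250}{57} - \frac{969}{499} = \frac{69517}{28443} \approx 2.4441$)
$\frac{N + k}{656 + 1862} = \frac{\frac{69517}{28443} - 1517}{656 + 1862} = - \frac{43078514}{28443 \cdot 2518} = \left(- \frac{43078514}{28443}\right) \frac{1}{2518} = - \frac{21539257}{35809737}$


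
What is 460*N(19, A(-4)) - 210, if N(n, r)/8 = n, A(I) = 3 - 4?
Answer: 69710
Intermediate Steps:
A(I) = -1
N(n, r) = 8*n
460*N(19, A(-4)) - 210 = 460*(8*19) - 210 = 460*152 - 210 = 69920 - 210 = 69710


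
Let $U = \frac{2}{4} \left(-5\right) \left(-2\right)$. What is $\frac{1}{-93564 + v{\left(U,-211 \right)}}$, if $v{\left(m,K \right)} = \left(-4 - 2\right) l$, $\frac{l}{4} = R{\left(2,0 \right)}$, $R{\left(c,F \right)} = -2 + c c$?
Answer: $- \frac{1}{93612} \approx -1.0682 \cdot 10^{-5}$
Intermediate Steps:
$R{\left(c,F \right)} = -2 + c^{2}$
$l = 8$ ($l = 4 \left(-2 + 2^{2}\right) = 4 \left(-2 + 4\right) = 4 \cdot 2 = 8$)
$U = 5$ ($U = 2 \cdot \frac{1}{4} \left(-5\right) \left(-2\right) = \frac{1}{2} \left(-5\right) \left(-2\right) = \left(- \frac{5}{2}\right) \left(-2\right) = 5$)
$v{\left(m,K \right)} = -48$ ($v{\left(m,K \right)} = \left(-4 - 2\right) 8 = \left(-6\right) 8 = -48$)
$\frac{1}{-93564 + v{\left(U,-211 \right)}} = \frac{1}{-93564 - 48} = \frac{1}{-93612} = - \frac{1}{93612}$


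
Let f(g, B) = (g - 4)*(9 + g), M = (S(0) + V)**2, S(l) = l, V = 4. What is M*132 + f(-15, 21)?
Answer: 2226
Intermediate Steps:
M = 16 (M = (0 + 4)**2 = 4**2 = 16)
f(g, B) = (-4 + g)*(9 + g)
M*132 + f(-15, 21) = 16*132 + (-36 + (-15)**2 + 5*(-15)) = 2112 + (-36 + 225 - 75) = 2112 + 114 = 2226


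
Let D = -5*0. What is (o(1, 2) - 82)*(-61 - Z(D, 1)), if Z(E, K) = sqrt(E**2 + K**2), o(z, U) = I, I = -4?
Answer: 5332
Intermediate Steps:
o(z, U) = -4
D = 0
(o(1, 2) - 82)*(-61 - Z(D, 1)) = (-4 - 82)*(-61 - sqrt(0**2 + 1**2)) = -86*(-61 - sqrt(0 + 1)) = -86*(-61 - sqrt(1)) = -86*(-61 - 1*1) = -86*(-61 - 1) = -86*(-62) = 5332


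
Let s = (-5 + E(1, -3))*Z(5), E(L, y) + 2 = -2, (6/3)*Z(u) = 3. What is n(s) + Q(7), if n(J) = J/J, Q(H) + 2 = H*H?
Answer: 48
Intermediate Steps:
Z(u) = 3/2 (Z(u) = (½)*3 = 3/2)
E(L, y) = -4 (E(L, y) = -2 - 2 = -4)
Q(H) = -2 + H² (Q(H) = -2 + H*H = -2 + H²)
s = -27/2 (s = (-5 - 4)*(3/2) = -9*3/2 = -27/2 ≈ -13.500)
n(J) = 1
n(s) + Q(7) = 1 + (-2 + 7²) = 1 + (-2 + 49) = 1 + 47 = 48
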